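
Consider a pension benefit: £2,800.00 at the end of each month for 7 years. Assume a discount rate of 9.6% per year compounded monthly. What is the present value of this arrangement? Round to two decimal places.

This is an ordinary annuity: 84 payments of £2,800.00 at the end of each month.
Periodic rate r = 0.096/12 per month; n is counted in months.
PV = PMT × [(1 − (1+r)^−n)/r] = 2,800 × [1 − (1+r)^−84] / r = £170,781.29

£170,781.29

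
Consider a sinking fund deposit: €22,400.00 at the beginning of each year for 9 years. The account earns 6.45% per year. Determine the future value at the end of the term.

€279,164.15

This is an annuity due: 9 deposits of €22,400.00 at the beginning of each year.
Periodic rate r = 0.0645 per year.
FV = PMT × [((1+r)^n − 1)/r] × (1+r) = 22,400 × [(1+r)^9 − 1] / r × (1+r) = €279,164.15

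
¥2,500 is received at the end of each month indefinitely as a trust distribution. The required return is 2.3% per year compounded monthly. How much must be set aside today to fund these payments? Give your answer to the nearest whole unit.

¥1,304,348

Periodic rate r = 0.023/12 per month.
Level perpetuity: PV = PMT / r = 2,500 / (0.023/12) = ¥1,304,348.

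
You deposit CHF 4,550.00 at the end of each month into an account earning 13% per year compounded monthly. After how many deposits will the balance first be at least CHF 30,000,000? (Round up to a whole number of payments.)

398 payments

Periodic rate r = 0.13/12 per month; n is counted in months.
Ordinary annuity FV: 30,000,000 = 4,550 × [((1+r)^n − 1)/r].
(1+r)^n = 1 + 30,000,000 × r / 4,550, so n = ln(1 + 30,000,000·r/4,550) / ln(1+r) = 397.45.
Round up to a whole number of payments: n = 398.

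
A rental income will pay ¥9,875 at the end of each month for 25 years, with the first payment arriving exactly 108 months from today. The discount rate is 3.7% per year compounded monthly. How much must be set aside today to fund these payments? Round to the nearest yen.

Ordinary annuity of 300 payments, first payment at period 108.
Periodic rate r = 0.037/12 per month; n is counted in months.
The ordinary-annuity PV formula values the stream one period before the first payment (period 107); discount that back 107 periods:
PV₀ = 9,875 × [1 − (1+r)^−300] / r × (1+r)^−107 = ¥1,389,006

¥1,389,006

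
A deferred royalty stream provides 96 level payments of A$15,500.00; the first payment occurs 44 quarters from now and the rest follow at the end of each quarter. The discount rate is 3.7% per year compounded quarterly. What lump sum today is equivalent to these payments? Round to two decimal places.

Ordinary annuity of 96 payments, first payment at period 44.
Periodic rate r = 0.037/4 per quarter; n is counted in quarters.
The ordinary-annuity PV formula values the stream one period before the first payment (period 43); discount that back 43 periods:
PV₀ = 15,500 × [1 − (1+r)^−96] / r × (1+r)^−43 = A$661,854.31

A$661,854.31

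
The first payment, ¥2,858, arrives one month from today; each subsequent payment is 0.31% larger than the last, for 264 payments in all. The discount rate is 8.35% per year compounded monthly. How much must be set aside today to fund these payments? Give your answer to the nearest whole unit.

¥471,889

Periodic rate r = 0.0835/12 per month; n is counted in months.
Growing ordinary annuity: PV = PMT₁ × [1 − ((1+g)/(1+r))^n] / (r − g) = 2,858 × [1 − ((1+0.0031)/(1+r))^264] / (r − 0.0031) = ¥471,889.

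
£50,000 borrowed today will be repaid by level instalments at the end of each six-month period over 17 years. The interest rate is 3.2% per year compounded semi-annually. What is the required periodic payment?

Level ordinary annuity; solve PV = PMT × [(1 − (1+r)^−n)/r] for PMT.
Periodic rate r = 0.032/2 per half-year; n is counted in half-years.
With n = 34: PMT = 50,000 / ([(1 − (1+r)^−n)/r]) = £1,918.13

£1,918.13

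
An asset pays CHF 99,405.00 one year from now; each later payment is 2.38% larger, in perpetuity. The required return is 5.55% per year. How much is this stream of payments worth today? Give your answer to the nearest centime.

Periodic rate r = 0.0555 per year.
Growing perpetuity (Gordon): PV = PMT₁ / (r − g) = 99,405 / (r − 0.0238) = CHF 3,135,804.42.

CHF 3,135,804.42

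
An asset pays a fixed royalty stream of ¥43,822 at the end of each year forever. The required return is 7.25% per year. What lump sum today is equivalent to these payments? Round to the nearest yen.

¥604,441

Periodic rate r = 0.0725 per year.
Level perpetuity: PV = PMT / r = 43,822 / (0.0725) = ¥604,441.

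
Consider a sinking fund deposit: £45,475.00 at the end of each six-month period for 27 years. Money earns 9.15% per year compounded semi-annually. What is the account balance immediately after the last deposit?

This is an ordinary annuity: 54 deposits of £45,475.00 at the end of each six-month period.
Periodic rate r = 0.0915/2 per half-year; n is counted in half-years.
FV = PMT × [((1+r)^n − 1)/r] = 45,475 × [(1+r)^54 − 1] / r = £10,135,795.67

£10,135,795.67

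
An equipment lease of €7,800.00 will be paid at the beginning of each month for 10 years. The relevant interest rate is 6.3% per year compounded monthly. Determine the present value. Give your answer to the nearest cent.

This is an annuity due: 120 payments of €7,800.00 at the beginning of each month.
Periodic rate r = 0.063/12 per month; n is counted in months.
PV = PMT × [(1 − (1+r)^−n)/r] × (1+r) = 7,800 × [1 − (1+r)^−120] / r × (1+r) = €696,768.88

€696,768.88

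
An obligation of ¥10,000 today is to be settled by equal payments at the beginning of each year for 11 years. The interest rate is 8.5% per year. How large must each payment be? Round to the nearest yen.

¥1,323

Level annuity due; solve PV = PMT × [(1 − (1+r)^−n)/r] × (1+r) for PMT.
Periodic rate r = 0.085 per year.
With n = 11: PMT = 10,000 / ([(1 − (1+r)^−n)/r] × (1+r)) = ¥1,323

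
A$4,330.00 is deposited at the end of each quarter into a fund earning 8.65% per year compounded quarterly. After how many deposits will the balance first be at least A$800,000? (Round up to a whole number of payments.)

76 payments

Periodic rate r = 0.0865/4 per quarter; n is counted in quarters.
Ordinary annuity FV: 800,000 = 4,330 × [((1+r)^n − 1)/r].
(1+r)^n = 1 + 800,000 × r / 4,330, so n = ln(1 + 800,000·r/4,330) / ln(1+r) = 75.18.
Round up to a whole number of payments: n = 76.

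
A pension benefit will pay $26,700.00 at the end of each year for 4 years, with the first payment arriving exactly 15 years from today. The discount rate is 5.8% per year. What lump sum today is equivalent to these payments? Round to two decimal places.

Ordinary annuity of 4 payments, first payment at period 15.
Periodic rate r = 0.058 per year.
The ordinary-annuity PV formula values the stream one period before the first payment (period 14); discount that back 14 periods:
PV₀ = 26,700 × [1 − (1+r)^−4] / r × (1+r)^−14 = $42,210.47

$42,210.47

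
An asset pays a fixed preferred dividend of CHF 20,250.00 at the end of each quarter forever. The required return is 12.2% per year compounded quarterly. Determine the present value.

CHF 663,934.43

Periodic rate r = 0.122/4 per quarter.
Level perpetuity: PV = PMT / r = 20,250 / (0.122/4) = CHF 663,934.43.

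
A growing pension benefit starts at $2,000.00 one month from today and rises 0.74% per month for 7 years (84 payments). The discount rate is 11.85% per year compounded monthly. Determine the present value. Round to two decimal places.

$150,516.66

Periodic rate r = 0.1185/12 per month; n is counted in months.
Growing ordinary annuity: PV = PMT₁ × [1 − ((1+g)/(1+r))^n] / (r − g) = 2,000 × [1 − ((1+0.0074)/(1+r))^84] / (r − 0.0074) = $150,516.66.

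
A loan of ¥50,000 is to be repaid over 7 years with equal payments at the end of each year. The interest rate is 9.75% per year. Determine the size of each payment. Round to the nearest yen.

¥10,186

Level ordinary annuity; solve PV = PMT × [(1 − (1+r)^−n)/r] for PMT.
Periodic rate r = 0.0975 per year.
With n = 7: PMT = 50,000 / ([(1 − (1+r)^−n)/r]) = ¥10,186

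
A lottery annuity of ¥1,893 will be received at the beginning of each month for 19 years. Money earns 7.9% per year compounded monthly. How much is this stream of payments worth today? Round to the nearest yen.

This is an annuity due: 228 payments of ¥1,893 at the beginning of each month.
Periodic rate r = 0.079/12 per month; n is counted in months.
PV = PMT × [(1 − (1+r)^−n)/r] × (1+r) = 1,893 × [1 − (1+r)^−228] / r × (1+r) = ¥224,602

¥224,602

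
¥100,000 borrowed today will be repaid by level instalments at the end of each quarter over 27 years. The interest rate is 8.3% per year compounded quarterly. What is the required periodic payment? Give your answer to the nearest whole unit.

Level ordinary annuity; solve PV = PMT × [(1 − (1+r)^−n)/r] for PMT.
Periodic rate r = 0.083/4 per quarter; n is counted in quarters.
With n = 108: PMT = 100,000 / ([(1 − (1+r)^−n)/r]) = ¥2,328

¥2,328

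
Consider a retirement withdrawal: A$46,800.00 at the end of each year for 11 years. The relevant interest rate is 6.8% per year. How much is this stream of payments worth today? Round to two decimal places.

This is an ordinary annuity: 11 payments of A$46,800.00 at the end of each year.
Periodic rate r = 0.068 per year.
PV = PMT × [(1 − (1+r)^−n)/r] = 46,800 × [1 − (1+r)^−11] / r = A$354,460.79

A$354,460.79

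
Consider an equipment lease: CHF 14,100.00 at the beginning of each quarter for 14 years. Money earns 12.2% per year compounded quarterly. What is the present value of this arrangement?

This is an annuity due: 56 payments of CHF 14,100.00 at the beginning of each quarter.
Periodic rate r = 0.122/4 per quarter; n is counted in quarters.
PV = PMT × [(1 − (1+r)^−n)/r] × (1+r) = 14,100 × [1 − (1+r)^−56] / r × (1+r) = CHF 387,826.54

CHF 387,826.54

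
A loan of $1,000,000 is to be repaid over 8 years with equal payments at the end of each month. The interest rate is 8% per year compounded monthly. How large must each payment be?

$14,136.68

Level ordinary annuity; solve PV = PMT × [(1 − (1+r)^−n)/r] for PMT.
Periodic rate r = 0.08/12 per month; n is counted in months.
With n = 96: PMT = 1,000,000 / ([(1 − (1+r)^−n)/r]) = $14,136.68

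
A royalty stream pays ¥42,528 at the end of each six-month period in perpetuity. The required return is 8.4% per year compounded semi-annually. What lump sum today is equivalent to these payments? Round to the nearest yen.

Periodic rate r = 0.084/2 per half-year.
Level perpetuity: PV = PMT / r = 42,528 / (0.084/2) = ¥1,012,571.

¥1,012,571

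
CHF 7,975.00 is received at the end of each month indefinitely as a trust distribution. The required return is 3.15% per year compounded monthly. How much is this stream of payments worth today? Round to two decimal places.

CHF 3,038,095.24

Periodic rate r = 0.0315/12 per month.
Level perpetuity: PV = PMT / r = 7,975 / (0.0315/12) = CHF 3,038,095.24.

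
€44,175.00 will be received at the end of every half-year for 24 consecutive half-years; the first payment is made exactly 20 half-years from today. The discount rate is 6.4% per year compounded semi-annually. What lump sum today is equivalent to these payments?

Ordinary annuity of 24 payments, first payment at period 20.
Periodic rate r = 0.064/2 per half-year; n is counted in half-years.
The ordinary-annuity PV formula values the stream one period before the first payment (period 19); discount that back 19 periods:
PV₀ = 44,175 × [1 − (1+r)^−24] / r × (1+r)^−19 = €402,487.12

€402,487.12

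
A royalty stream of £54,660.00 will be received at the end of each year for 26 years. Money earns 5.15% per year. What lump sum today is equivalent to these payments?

This is an ordinary annuity: 26 payments of £54,660.00 at the end of each year.
Periodic rate r = 0.0515 per year.
PV = PMT × [(1 − (1+r)^−n)/r] = 54,660 × [1 − (1+r)^−26] / r = £773,737.82

£773,737.82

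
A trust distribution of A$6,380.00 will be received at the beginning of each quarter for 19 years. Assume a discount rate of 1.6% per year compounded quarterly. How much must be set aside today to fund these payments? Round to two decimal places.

A$419,067.65

This is an annuity due: 76 payments of A$6,380.00 at the beginning of each quarter.
Periodic rate r = 0.016/4 per quarter; n is counted in quarters.
PV = PMT × [(1 − (1+r)^−n)/r] × (1+r) = 6,380 × [1 − (1+r)^−76] / r × (1+r) = A$419,067.65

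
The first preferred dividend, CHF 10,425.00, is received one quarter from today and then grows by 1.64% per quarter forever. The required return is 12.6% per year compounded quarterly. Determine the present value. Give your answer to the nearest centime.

Periodic rate r = 0.126/4 per quarter.
Growing perpetuity (Gordon): PV = PMT₁ / (r − g) = 10,425 / (r − 0.0164) = CHF 690,397.35.

CHF 690,397.35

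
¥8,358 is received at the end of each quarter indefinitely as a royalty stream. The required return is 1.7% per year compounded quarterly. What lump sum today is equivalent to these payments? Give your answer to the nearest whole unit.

Periodic rate r = 0.017/4 per quarter.
Level perpetuity: PV = PMT / r = 8,358 / (0.017/4) = ¥1,966,588.

¥1,966,588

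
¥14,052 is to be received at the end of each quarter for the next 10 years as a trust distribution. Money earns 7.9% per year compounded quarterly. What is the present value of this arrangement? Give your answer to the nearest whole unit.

¥386,090

This is an ordinary annuity: 40 payments of ¥14,052 at the end of each quarter.
Periodic rate r = 0.079/4 per quarter; n is counted in quarters.
PV = PMT × [(1 − (1+r)^−n)/r] = 14,052 × [1 − (1+r)^−40] / r = ¥386,090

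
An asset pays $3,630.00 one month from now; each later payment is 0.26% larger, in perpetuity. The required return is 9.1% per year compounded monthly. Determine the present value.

$728,428.09

Periodic rate r = 0.091/12 per month.
Growing perpetuity (Gordon): PV = PMT₁ / (r − g) = 3,630 / (r − 0.0026) = $728,428.09.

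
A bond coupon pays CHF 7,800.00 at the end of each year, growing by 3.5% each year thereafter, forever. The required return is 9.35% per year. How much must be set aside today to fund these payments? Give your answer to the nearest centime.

Periodic rate r = 0.0935 per year.
Growing perpetuity (Gordon): PV = PMT₁ / (r − g) = 7,800 / (r − 0.035) = CHF 133,333.33.

CHF 133,333.33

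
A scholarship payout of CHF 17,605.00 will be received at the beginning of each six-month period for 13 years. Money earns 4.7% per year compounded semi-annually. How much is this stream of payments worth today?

CHF 347,601.50

This is an annuity due: 26 payments of CHF 17,605.00 at the beginning of each six-month period.
Periodic rate r = 0.047/2 per half-year; n is counted in half-years.
PV = PMT × [(1 − (1+r)^−n)/r] × (1+r) = 17,605 × [1 − (1+r)^−26] / r × (1+r) = CHF 347,601.50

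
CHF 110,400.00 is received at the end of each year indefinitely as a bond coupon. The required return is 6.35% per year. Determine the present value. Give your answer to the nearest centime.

Periodic rate r = 0.0635 per year.
Level perpetuity: PV = PMT / r = 110,400 / (0.0635) = CHF 1,738,582.68.

CHF 1,738,582.68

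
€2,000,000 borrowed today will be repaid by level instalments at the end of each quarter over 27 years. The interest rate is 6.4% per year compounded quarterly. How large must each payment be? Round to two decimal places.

Level ordinary annuity; solve PV = PMT × [(1 − (1+r)^−n)/r] for PMT.
Periodic rate r = 0.064/4 per quarter; n is counted in quarters.
With n = 108: PMT = 2,000,000 / ([(1 − (1+r)^−n)/r]) = €39,028.48

€39,028.48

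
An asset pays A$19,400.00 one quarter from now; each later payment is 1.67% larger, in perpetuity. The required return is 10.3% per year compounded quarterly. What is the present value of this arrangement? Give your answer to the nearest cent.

Periodic rate r = 0.103/4 per quarter.
Growing perpetuity (Gordon): PV = PMT₁ / (r − g) = 19,400 / (r − 0.0167) = A$2,143,646.41.

A$2,143,646.41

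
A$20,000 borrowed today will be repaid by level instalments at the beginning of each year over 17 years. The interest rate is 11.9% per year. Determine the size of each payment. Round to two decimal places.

A$2,495.99

Level annuity due; solve PV = PMT × [(1 − (1+r)^−n)/r] × (1+r) for PMT.
Periodic rate r = 0.119 per year.
With n = 17: PMT = 20,000 / ([(1 − (1+r)^−n)/r] × (1+r)) = A$2,495.99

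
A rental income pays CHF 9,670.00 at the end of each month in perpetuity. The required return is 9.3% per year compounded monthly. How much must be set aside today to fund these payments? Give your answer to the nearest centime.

CHF 1,247,741.94

Periodic rate r = 0.093/12 per month.
Level perpetuity: PV = PMT / r = 9,670 / (0.093/12) = CHF 1,247,741.94.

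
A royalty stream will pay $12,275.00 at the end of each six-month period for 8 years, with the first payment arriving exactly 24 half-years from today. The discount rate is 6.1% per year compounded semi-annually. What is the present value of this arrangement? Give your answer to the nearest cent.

Ordinary annuity of 16 payments, first payment at period 24.
Periodic rate r = 0.061/2 per half-year; n is counted in half-years.
The ordinary-annuity PV formula values the stream one period before the first payment (period 23); discount that back 23 periods:
PV₀ = 12,275 × [1 − (1+r)^−16] / r × (1+r)^−23 = $76,963.84

$76,963.84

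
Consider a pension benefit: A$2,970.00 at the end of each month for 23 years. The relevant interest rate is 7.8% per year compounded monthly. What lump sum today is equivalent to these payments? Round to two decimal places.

A$380,497.27

This is an ordinary annuity: 276 payments of A$2,970.00 at the end of each month.
Periodic rate r = 0.078/12 per month; n is counted in months.
PV = PMT × [(1 − (1+r)^−n)/r] = 2,970 × [1 − (1+r)^−276] / r = A$380,497.27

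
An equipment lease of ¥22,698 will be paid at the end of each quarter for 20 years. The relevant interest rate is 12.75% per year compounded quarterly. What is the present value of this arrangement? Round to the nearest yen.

¥654,235

This is an ordinary annuity: 80 payments of ¥22,698 at the end of each quarter.
Periodic rate r = 0.1275/4 per quarter; n is counted in quarters.
PV = PMT × [(1 − (1+r)^−n)/r] = 22,698 × [1 − (1+r)^−80] / r = ¥654,235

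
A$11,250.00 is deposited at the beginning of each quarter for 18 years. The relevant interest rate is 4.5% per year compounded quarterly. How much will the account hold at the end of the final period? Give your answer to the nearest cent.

A$1,251,689.94

This is an annuity due: 72 deposits of A$11,250.00 at the beginning of each quarter.
Periodic rate r = 0.045/4 per quarter; n is counted in quarters.
FV = PMT × [((1+r)^n − 1)/r] × (1+r) = 11,250 × [(1+r)^72 − 1] / r × (1+r) = A$1,251,689.94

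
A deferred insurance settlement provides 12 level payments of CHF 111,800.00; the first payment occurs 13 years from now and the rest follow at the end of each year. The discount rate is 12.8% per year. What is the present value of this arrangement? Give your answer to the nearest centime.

CHF 157,328.61

Ordinary annuity of 12 payments, first payment at period 13.
Periodic rate r = 0.128 per year.
The ordinary-annuity PV formula values the stream one period before the first payment (period 12); discount that back 12 periods:
PV₀ = 111,800 × [1 − (1+r)^−12] / r × (1+r)^−12 = CHF 157,328.61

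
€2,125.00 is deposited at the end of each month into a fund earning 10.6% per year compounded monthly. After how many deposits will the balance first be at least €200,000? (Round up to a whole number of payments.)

69 payments

Periodic rate r = 0.106/12 per month; n is counted in months.
Ordinary annuity FV: 200,000 = 2,125 × [((1+r)^n − 1)/r].
(1+r)^n = 1 + 200,000 × r / 2,125, so n = ln(1 + 200,000·r/2,125) / ln(1+r) = 68.80.
Round up to a whole number of payments: n = 69.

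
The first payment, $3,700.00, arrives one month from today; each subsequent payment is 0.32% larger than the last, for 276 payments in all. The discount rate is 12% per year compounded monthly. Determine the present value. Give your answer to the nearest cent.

$459,793.85

Periodic rate r = 0.12/12 per month; n is counted in months.
Growing ordinary annuity: PV = PMT₁ × [1 − ((1+g)/(1+r))^n] / (r − g) = 3,700 × [1 − ((1+0.0032)/(1+r))^276] / (r − 0.0032) = $459,793.85.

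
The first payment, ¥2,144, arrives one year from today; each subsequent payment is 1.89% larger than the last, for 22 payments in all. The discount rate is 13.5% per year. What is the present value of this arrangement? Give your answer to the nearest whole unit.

Periodic rate r = 0.135 per year.
Growing ordinary annuity: PV = PMT₁ × [1 − ((1+g)/(1+r))^n] / (r − g) = 2,144 × [1 − ((1+0.0189)/(1+r))^22] / (r − 0.0189) = ¥16,747.

¥16,747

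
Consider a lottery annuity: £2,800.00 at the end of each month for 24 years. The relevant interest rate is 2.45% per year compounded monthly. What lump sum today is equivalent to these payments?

£609,229.58

This is an ordinary annuity: 288 payments of £2,800.00 at the end of each month.
Periodic rate r = 0.0245/12 per month; n is counted in months.
PV = PMT × [(1 − (1+r)^−n)/r] = 2,800 × [1 − (1+r)^−288] / r = £609,229.58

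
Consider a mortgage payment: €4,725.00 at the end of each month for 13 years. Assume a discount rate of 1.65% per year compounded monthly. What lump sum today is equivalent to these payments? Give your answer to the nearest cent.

€662,999.25

This is an ordinary annuity: 156 payments of €4,725.00 at the end of each month.
Periodic rate r = 0.0165/12 per month; n is counted in months.
PV = PMT × [(1 − (1+r)^−n)/r] = 4,725 × [1 − (1+r)^−156] / r = €662,999.25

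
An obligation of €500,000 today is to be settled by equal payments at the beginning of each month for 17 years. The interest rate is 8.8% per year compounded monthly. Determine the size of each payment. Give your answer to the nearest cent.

€4,698.26

Level annuity due; solve PV = PMT × [(1 − (1+r)^−n)/r] × (1+r) for PMT.
Periodic rate r = 0.088/12 per month; n is counted in months.
With n = 204: PMT = 500,000 / ([(1 − (1+r)^−n)/r] × (1+r)) = €4,698.26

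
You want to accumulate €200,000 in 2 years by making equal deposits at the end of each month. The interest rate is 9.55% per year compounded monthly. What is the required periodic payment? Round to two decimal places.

€7,595.83

Level ordinary annuity; solve FV = PMT × [((1+r)^n − 1)/r] for PMT.
Periodic rate r = 0.0955/12 per month; n is counted in months.
With n = 24: PMT = 200,000 / ([((1+r)^n − 1)/r]) = €7,595.83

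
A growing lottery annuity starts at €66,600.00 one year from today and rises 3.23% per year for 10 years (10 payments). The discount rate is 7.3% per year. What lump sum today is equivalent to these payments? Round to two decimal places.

Periodic rate r = 0.073 per year.
Growing ordinary annuity: PV = PMT₁ × [1 − ((1+g)/(1+r))^n] / (r − g) = 66,600 × [1 − ((1+0.0323)/(1+r))^10] / (r − 0.0323) = €524,780.69.

€524,780.69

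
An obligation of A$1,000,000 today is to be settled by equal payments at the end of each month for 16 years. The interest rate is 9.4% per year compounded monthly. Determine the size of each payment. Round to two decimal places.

Level ordinary annuity; solve PV = PMT × [(1 − (1+r)^−n)/r] for PMT.
Periodic rate r = 0.094/12 per month; n is counted in months.
With n = 192: PMT = 1,000,000 / ([(1 − (1+r)^−n)/r]) = A$10,088.59

A$10,088.59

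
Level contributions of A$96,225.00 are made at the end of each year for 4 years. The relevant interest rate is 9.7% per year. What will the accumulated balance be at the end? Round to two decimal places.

This is an ordinary annuity: 4 deposits of A$96,225.00 at the end of each year.
Periodic rate r = 0.097 per year.
FV = PMT × [((1+r)^n − 1)/r] = 96,225 × [(1+r)^4 − 1] / r = A$444,612.30

A$444,612.30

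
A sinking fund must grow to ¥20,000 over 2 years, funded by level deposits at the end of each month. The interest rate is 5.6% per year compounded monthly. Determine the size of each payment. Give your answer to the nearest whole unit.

¥789

Level ordinary annuity; solve FV = PMT × [((1+r)^n − 1)/r] for PMT.
Periodic rate r = 0.056/12 per month; n is counted in months.
With n = 24: PMT = 20,000 / ([((1+r)^n − 1)/r]) = ¥789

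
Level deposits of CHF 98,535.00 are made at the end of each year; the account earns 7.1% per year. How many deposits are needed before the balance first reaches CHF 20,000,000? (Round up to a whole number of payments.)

40 payments

Periodic rate r = 0.071 per year.
Ordinary annuity FV: 20,000,000 = 98,535 × [((1+r)^n − 1)/r].
(1+r)^n = 1 + 20,000,000 × r / 98,535, so n = ln(1 + 20,000,000·r/98,535) / ln(1+r) = 39.87.
Round up to a whole number of payments: n = 40.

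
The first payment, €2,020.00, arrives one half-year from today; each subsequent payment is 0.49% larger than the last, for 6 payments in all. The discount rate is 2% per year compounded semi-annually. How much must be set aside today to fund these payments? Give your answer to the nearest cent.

€11,849.53

Periodic rate r = 0.02/2 per half-year; n is counted in half-years.
Growing ordinary annuity: PV = PMT₁ × [1 − ((1+g)/(1+r))^n] / (r − g) = 2,020 × [1 − ((1+0.0049)/(1+r))^6] / (r − 0.0049) = €11,849.53.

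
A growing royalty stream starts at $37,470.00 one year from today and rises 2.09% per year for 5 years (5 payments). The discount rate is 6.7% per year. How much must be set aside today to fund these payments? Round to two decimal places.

$161,054.79

Periodic rate r = 0.067 per year.
Growing ordinary annuity: PV = PMT₁ × [1 − ((1+g)/(1+r))^n] / (r − g) = 37,470 × [1 − ((1+0.0209)/(1+r))^5] / (r − 0.0209) = $161,054.79.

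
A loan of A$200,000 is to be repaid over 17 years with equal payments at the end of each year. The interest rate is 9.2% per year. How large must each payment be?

A$23,710.82

Level ordinary annuity; solve PV = PMT × [(1 − (1+r)^−n)/r] for PMT.
Periodic rate r = 0.092 per year.
With n = 17: PMT = 200,000 / ([(1 − (1+r)^−n)/r]) = A$23,710.82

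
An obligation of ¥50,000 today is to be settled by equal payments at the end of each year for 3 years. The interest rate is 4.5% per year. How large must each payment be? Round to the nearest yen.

Level ordinary annuity; solve PV = PMT × [(1 − (1+r)^−n)/r] for PMT.
Periodic rate r = 0.045 per year.
With n = 3: PMT = 50,000 / ([(1 − (1+r)^−n)/r]) = ¥18,189

¥18,189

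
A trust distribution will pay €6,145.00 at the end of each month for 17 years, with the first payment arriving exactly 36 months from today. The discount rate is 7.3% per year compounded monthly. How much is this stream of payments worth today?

€579,879.46

Ordinary annuity of 204 payments, first payment at period 36.
Periodic rate r = 0.073/12 per month; n is counted in months.
The ordinary-annuity PV formula values the stream one period before the first payment (period 35); discount that back 35 periods:
PV₀ = 6,145 × [1 − (1+r)^−204] / r × (1+r)^−35 = €579,879.46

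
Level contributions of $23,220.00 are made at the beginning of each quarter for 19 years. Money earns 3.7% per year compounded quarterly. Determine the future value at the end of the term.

$2,567,151.87

This is an annuity due: 76 deposits of $23,220.00 at the beginning of each quarter.
Periodic rate r = 0.037/4 per quarter; n is counted in quarters.
FV = PMT × [((1+r)^n − 1)/r] × (1+r) = 23,220 × [(1+r)^76 − 1] / r × (1+r) = $2,567,151.87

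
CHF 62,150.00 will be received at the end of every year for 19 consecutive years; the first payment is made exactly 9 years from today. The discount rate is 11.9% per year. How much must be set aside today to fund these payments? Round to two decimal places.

CHF 187,359.49

Ordinary annuity of 19 payments, first payment at period 9.
Periodic rate r = 0.119 per year.
The ordinary-annuity PV formula values the stream one period before the first payment (period 8); discount that back 8 periods:
PV₀ = 62,150 × [1 − (1+r)^−19] / r × (1+r)^−8 = CHF 187,359.49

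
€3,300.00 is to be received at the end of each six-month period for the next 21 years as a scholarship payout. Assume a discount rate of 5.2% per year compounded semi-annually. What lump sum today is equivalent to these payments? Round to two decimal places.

€83,736.24

This is an ordinary annuity: 42 payments of €3,300.00 at the end of each six-month period.
Periodic rate r = 0.052/2 per half-year; n is counted in half-years.
PV = PMT × [(1 − (1+r)^−n)/r] = 3,300 × [1 − (1+r)^−42] / r = €83,736.24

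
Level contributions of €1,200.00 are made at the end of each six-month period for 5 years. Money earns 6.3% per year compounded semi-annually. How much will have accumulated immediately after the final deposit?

This is an ordinary annuity: 10 deposits of €1,200.00 at the end of each six-month period.
Periodic rate r = 0.063/2 per half-year; n is counted in half-years.
FV = PMT × [((1+r)^n − 1)/r] = 1,200 × [(1+r)^10 − 1] / r = €13,852.07

€13,852.07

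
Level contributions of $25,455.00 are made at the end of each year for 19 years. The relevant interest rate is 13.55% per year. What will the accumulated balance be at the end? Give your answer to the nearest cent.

$1,912,963.10

This is an ordinary annuity: 19 deposits of $25,455.00 at the end of each year.
Periodic rate r = 0.1355 per year.
FV = PMT × [((1+r)^n − 1)/r] = 25,455 × [(1+r)^19 − 1] / r = $1,912,963.10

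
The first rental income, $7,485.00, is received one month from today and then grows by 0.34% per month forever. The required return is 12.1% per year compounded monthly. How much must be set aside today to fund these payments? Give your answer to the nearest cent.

Periodic rate r = 0.121/12 per month.
Growing perpetuity (Gordon): PV = PMT₁ / (r − g) = 7,485 / (r − 0.0034) = $1,119,950.12.

$1,119,950.12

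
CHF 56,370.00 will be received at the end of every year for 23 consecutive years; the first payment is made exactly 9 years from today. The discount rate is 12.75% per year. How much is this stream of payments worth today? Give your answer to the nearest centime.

CHF 158,566.58

Ordinary annuity of 23 payments, first payment at period 9.
Periodic rate r = 0.1275 per year.
The ordinary-annuity PV formula values the stream one period before the first payment (period 8); discount that back 8 periods:
PV₀ = 56,370 × [1 − (1+r)^−23] / r × (1+r)^−8 = CHF 158,566.58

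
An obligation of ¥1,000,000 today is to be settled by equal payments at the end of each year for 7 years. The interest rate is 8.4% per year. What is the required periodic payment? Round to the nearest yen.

¥194,708

Level ordinary annuity; solve PV = PMT × [(1 − (1+r)^−n)/r] for PMT.
Periodic rate r = 0.084 per year.
With n = 7: PMT = 1,000,000 / ([(1 − (1+r)^−n)/r]) = ¥194,708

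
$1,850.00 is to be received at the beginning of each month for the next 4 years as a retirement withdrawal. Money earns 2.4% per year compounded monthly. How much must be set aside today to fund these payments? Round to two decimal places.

This is an annuity due: 48 payments of $1,850.00 at the beginning of each month.
Periodic rate r = 0.024/12 per month; n is counted in months.
PV = PMT × [(1 − (1+r)^−n)/r] × (1+r) = 1,850 × [1 − (1+r)^−48] / r × (1+r) = $84,759.40

$84,759.40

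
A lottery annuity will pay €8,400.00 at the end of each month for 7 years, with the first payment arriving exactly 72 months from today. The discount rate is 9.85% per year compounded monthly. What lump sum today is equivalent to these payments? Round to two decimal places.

€284,511.44

Ordinary annuity of 84 payments, first payment at period 72.
Periodic rate r = 0.0985/12 per month; n is counted in months.
The ordinary-annuity PV formula values the stream one period before the first payment (period 71); discount that back 71 periods:
PV₀ = 8,400 × [1 − (1+r)^−84] / r × (1+r)^−71 = €284,511.44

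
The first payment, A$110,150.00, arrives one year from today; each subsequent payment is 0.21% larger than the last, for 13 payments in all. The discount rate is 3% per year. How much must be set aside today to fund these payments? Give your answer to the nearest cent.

Periodic rate r = 0.03 per year.
Growing ordinary annuity: PV = PMT₁ × [1 − ((1+g)/(1+r))^n] / (r − g) = 110,150 × [1 − ((1+0.0021)/(1+r))^13] / (r − 0.0021) = A$1,185,287.60.

A$1,185,287.60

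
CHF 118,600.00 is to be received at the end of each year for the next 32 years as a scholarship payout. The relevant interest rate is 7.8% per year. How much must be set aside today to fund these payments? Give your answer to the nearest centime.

This is an ordinary annuity: 32 payments of CHF 118,600.00 at the end of each year.
Periodic rate r = 0.078 per year.
PV = PMT × [(1 − (1+r)^−n)/r] = 118,600 × [1 − (1+r)^−32] / r = CHF 1,383,048.58

CHF 1,383,048.58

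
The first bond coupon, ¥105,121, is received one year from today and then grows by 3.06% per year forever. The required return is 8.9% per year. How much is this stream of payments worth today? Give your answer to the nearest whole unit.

Periodic rate r = 0.089 per year.
Growing perpetuity (Gordon): PV = PMT₁ / (r − g) = 105,121 / (r − 0.0306) = ¥1,800,017.

¥1,800,017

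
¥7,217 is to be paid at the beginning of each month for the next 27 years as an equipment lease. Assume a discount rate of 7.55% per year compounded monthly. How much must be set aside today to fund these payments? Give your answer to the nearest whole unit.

This is an annuity due: 324 payments of ¥7,217 at the beginning of each month.
Periodic rate r = 0.0755/12 per month; n is counted in months.
PV = PMT × [(1 − (1+r)^−n)/r] × (1+r) = 7,217 × [1 − (1+r)^−324] / r × (1+r) = ¥1,003,011

¥1,003,011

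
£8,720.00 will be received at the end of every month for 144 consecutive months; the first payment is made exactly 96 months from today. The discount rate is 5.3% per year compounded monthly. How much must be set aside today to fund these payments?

£610,325.78

Ordinary annuity of 144 payments, first payment at period 96.
Periodic rate r = 0.053/12 per month; n is counted in months.
The ordinary-annuity PV formula values the stream one period before the first payment (period 95); discount that back 95 periods:
PV₀ = 8,720 × [1 − (1+r)^−144] / r × (1+r)^−95 = £610,325.78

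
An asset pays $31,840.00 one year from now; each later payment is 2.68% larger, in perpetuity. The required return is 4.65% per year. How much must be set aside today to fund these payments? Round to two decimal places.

$1,616,243.65

Periodic rate r = 0.0465 per year.
Growing perpetuity (Gordon): PV = PMT₁ / (r − g) = 31,840 / (r − 0.0268) = $1,616,243.65.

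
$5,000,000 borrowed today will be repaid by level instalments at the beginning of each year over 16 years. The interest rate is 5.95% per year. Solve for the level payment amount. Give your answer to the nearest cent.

Level annuity due; solve PV = PMT × [(1 − (1+r)^−n)/r] × (1+r) for PMT.
Periodic rate r = 0.0595 per year.
With n = 16: PMT = 5,000,000 / ([(1 − (1+r)^−n)/r] × (1+r)) = $465,373.53

$465,373.53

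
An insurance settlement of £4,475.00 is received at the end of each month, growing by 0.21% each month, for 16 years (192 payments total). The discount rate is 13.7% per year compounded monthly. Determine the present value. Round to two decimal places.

Periodic rate r = 0.137/12 per month; n is counted in months.
Growing ordinary annuity: PV = PMT₁ × [1 − ((1+g)/(1+r))^n] / (r − g) = 4,475 × [1 − ((1+0.0021)/(1+r))^192] / (r − 0.0021) = £399,062.14.

£399,062.14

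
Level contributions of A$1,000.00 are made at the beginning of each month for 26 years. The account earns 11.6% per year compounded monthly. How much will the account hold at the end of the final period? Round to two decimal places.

This is an annuity due: 312 deposits of A$1,000.00 at the beginning of each month.
Periodic rate r = 0.116/12 per month; n is counted in months.
FV = PMT × [((1+r)^n − 1)/r] × (1+r) = 1,000 × [(1+r)^312 − 1] / r × (1+r) = A$1,996,634.11

A$1,996,634.11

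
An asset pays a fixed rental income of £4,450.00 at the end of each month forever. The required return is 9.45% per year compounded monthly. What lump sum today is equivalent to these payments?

£565,079.37

Periodic rate r = 0.0945/12 per month.
Level perpetuity: PV = PMT / r = 4,450 / (0.0945/12) = £565,079.37.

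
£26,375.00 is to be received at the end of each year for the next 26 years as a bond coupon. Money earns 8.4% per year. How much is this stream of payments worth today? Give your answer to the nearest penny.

This is an ordinary annuity: 26 payments of £26,375.00 at the end of each year.
Periodic rate r = 0.084 per year.
PV = PMT × [(1 − (1+r)^−n)/r] = 26,375 × [1 − (1+r)^−26] / r = £275,426.78

£275,426.78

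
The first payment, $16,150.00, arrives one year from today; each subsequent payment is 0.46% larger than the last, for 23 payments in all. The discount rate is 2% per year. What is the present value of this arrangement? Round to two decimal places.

$309,622.31

Periodic rate r = 0.02 per year.
Growing ordinary annuity: PV = PMT₁ × [1 − ((1+g)/(1+r))^n] / (r − g) = 16,150 × [1 − ((1+0.0046)/(1+r))^23] / (r − 0.0046) = $309,622.31.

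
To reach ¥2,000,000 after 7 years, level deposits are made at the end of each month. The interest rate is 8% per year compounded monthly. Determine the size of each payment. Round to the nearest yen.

Level ordinary annuity; solve FV = PMT × [((1+r)^n − 1)/r] for PMT.
Periodic rate r = 0.08/12 per month; n is counted in months.
With n = 84: PMT = 2,000,000 / ([((1+r)^n − 1)/r]) = ¥17,839

¥17,839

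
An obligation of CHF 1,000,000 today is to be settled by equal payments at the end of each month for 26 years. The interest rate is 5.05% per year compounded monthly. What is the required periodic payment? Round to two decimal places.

CHF 5,762.90

Level ordinary annuity; solve PV = PMT × [(1 − (1+r)^−n)/r] for PMT.
Periodic rate r = 0.0505/12 per month; n is counted in months.
With n = 312: PMT = 1,000,000 / ([(1 − (1+r)^−n)/r]) = CHF 5,762.90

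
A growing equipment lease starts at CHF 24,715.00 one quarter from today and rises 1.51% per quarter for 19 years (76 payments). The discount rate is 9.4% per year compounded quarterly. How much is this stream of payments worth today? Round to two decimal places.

CHF 1,369,453.33

Periodic rate r = 0.094/4 per quarter; n is counted in quarters.
Growing ordinary annuity: PV = PMT₁ × [1 − ((1+g)/(1+r))^n] / (r − g) = 24,715 × [1 − ((1+0.0151)/(1+r))^76] / (r − 0.0151) = CHF 1,369,453.33.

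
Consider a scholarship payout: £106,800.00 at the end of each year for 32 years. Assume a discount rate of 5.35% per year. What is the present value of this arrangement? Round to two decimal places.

£1,619,634.04

This is an ordinary annuity: 32 payments of £106,800.00 at the end of each year.
Periodic rate r = 0.0535 per year.
PV = PMT × [(1 − (1+r)^−n)/r] = 106,800 × [1 − (1+r)^−32] / r = £1,619,634.04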